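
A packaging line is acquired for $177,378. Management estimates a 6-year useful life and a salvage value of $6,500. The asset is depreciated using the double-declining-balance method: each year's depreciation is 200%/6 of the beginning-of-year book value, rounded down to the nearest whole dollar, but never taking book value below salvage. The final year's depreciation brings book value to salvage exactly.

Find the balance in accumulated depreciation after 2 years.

Depreciable base = $177,378 − $6,500 = $170,878.
Year 1: ⌊$177,378 × 200%/6⌋ = $59,126. Book value $118,252.
Year 2: ⌊$118,252 × 200%/6⌋ = $39,417. Book value $78,835.
Accumulated through year 2 = $177,378 − $78,835 = $98,543.

$98,543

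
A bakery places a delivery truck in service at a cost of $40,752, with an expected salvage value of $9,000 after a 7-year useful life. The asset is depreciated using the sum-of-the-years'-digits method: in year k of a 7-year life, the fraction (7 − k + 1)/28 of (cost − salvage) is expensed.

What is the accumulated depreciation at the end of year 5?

Depreciable base = $40,752 − $9,000 = $31,752.
Sum of the years' digits = 7+6+5+4+3+2+1 = 28.
Year 1: $31,752 × 7/28 = $7,938. Book value $32,814.
Year 2: $31,752 × 6/28 = $6,804. Book value $26,010.
Year 3: $31,752 × 5/28 = $5,670. Book value $20,340.
Year 4: $31,752 × 4/28 = $4,536. Book value $15,804.
Year 5: $31,752 × 3/28 = $3,402. Book value $12,402.
Accumulated through year 5 = $40,752 − $12,402 = $28,350.

$28,350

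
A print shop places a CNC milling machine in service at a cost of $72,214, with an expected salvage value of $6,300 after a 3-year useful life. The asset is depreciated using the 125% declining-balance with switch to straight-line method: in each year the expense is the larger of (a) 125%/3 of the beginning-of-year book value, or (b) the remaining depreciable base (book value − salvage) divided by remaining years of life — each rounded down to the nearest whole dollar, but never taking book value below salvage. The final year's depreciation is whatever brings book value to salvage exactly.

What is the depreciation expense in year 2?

$17,912

Depreciable base = $72,214 − $6,300 = $65,914.
Year 1: DB = ⌊$72,214 × 125%/3⌋ = $30,089; SL = ⌊$65,914/3⌋ = $21,971 → take DB $30,089. Book value $42,125.
Year 2: DB = ⌊$42,125 × 125%/3⌋ = $17,552; SL = ⌊$35,825/2⌋ = $17,912 → take SL $17,912. Book value $24,213.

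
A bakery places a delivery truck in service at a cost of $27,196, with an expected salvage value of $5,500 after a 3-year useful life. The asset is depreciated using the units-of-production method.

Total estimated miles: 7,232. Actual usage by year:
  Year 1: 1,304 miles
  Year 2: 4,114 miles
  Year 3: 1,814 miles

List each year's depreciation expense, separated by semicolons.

$3,912; $12,342; $5,442

Depreciable base = $27,196 − $5,500 = $21,696.
Rate = $21,696 / 7,232 miles = $3 per mile.
Year 1: 1,304 × $3 = $3,912. Book value $23,284.
Year 2: 4,114 × $3 = $12,342. Book value $10,942.
Year 3: 1,814 × $3 = $5,442. Book value $5,500.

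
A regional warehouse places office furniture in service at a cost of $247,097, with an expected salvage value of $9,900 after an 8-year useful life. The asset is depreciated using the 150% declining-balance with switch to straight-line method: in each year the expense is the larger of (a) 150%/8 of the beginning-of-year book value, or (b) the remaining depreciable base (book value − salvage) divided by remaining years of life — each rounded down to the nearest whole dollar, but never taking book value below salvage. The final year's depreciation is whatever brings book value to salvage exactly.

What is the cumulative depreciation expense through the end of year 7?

Depreciable base = $247,097 − $9,900 = $237,197.
Year 1: DB = ⌊$247,097 × 150%/8⌋ = $46,330; SL = ⌊$237,197/8⌋ = $29,649 → take DB $46,330. Book value $200,767.
Year 2: DB = ⌊$200,767 × 150%/8⌋ = $37,643; SL = ⌊$190,867/7⌋ = $27,266 → take DB $37,643. Book value $163,124.
Year 3: DB = ⌊$163,124 × 150%/8⌋ = $30,585; SL = ⌊$153,224/6⌋ = $25,537 → take DB $30,585. Book value $132,539.
Year 4: DB = ⌊$132,539 × 150%/8⌋ = $24,851; SL = ⌊$122,639/5⌋ = $24,527 → take DB $24,851. Book value $107,688.
Year 5: DB = ⌊$107,688 × 150%/8⌋ = $20,191; SL = ⌊$97,788/4⌋ = $24,447 → take SL $24,447. Book value $83,241.
Year 6: DB = ⌊$83,241 × 150%/8⌋ = $15,607; SL = ⌊$73,341/3⌋ = $24,447 → take SL $24,447. Book value $58,794.
Year 7: DB = ⌊$58,794 × 150%/8⌋ = $11,023; SL = ⌊$48,894/2⌋ = $24,447 → take SL $24,447. Book value $34,347.
Accumulated through year 7 = $247,097 − $34,347 = $212,750.

$212,750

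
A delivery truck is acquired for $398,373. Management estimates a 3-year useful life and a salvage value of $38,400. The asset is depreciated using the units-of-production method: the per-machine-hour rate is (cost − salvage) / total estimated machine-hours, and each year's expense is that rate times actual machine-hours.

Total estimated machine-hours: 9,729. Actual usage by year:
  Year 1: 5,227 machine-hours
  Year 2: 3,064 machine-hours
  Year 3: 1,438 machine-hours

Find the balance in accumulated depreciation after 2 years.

$306,767

Depreciable base = $398,373 − $38,400 = $359,973.
Rate = $359,973 / 9,729 machine-hours = $37 per machine-hour.
Year 1: 5,227 × $37 = $193,399. Book value $204,974.
Year 2: 3,064 × $37 = $113,368. Book value $91,606.
Accumulated through year 2 = $398,373 − $91,606 = $306,767.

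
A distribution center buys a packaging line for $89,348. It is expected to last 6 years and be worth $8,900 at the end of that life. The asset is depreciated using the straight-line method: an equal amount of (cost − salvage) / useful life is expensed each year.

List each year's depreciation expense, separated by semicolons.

Depreciable base = $89,348 − $8,900 = $80,448.
Annual expense = $80,448 / 6 = $13,408.
End of year 1: book value $75,940.
End of year 2: book value $62,532.
End of year 3: book value $49,124.
End of year 4: book value $35,716.
End of year 5: book value $22,308.
End of year 6: book value $8,900.

$13,408; $13,408; $13,408; $13,408; $13,408; $13,408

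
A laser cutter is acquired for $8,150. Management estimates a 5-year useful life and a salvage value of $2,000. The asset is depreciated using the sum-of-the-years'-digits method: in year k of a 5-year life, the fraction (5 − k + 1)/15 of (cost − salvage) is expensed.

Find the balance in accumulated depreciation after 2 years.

$3,690

Depreciable base = $8,150 − $2,000 = $6,150.
Sum of the years' digits = 5+4+3+2+1 = 15.
Year 1: $6,150 × 5/15 = $2,050. Book value $6,100.
Year 2: $6,150 × 4/15 = $1,640. Book value $4,460.
Accumulated through year 2 = $8,150 − $4,460 = $3,690.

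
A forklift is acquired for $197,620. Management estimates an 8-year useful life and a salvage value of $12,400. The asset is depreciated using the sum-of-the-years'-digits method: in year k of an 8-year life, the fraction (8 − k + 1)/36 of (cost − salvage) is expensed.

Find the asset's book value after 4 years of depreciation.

Depreciable base = $197,620 − $12,400 = $185,220.
Sum of the years' digits = 8+7+6+5+4+3+2+1 = 36.
Year 1: $185,220 × 8/36 = $41,160. Book value $156,460.
Year 2: $185,220 × 7/36 = $36,015. Book value $120,445.
Year 3: $185,220 × 6/36 = $30,870. Book value $89,575.
Year 4: $185,220 × 5/36 = $25,725. Book value $63,850.

$63,850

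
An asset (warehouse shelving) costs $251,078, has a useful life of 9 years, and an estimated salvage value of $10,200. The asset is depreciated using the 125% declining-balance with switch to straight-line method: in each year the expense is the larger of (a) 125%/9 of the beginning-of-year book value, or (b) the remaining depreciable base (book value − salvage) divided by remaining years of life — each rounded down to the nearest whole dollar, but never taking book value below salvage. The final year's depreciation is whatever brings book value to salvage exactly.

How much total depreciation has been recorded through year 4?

Depreciable base = $251,078 − $10,200 = $240,878.
Year 1: DB = ⌊$251,078 × 125%/9⌋ = $34,871; SL = ⌊$240,878/9⌋ = $26,764 → take DB $34,871. Book value $216,207.
Year 2: DB = ⌊$216,207 × 125%/9⌋ = $30,028; SL = ⌊$206,007/8⌋ = $25,750 → take DB $30,028. Book value $186,179.
Year 3: DB = ⌊$186,179 × 125%/9⌋ = $25,858; SL = ⌊$175,979/7⌋ = $25,139 → take DB $25,858. Book value $160,321.
Year 4: DB = ⌊$160,321 × 125%/9⌋ = $22,266; SL = ⌊$150,121/6⌋ = $25,020 → take SL $25,020. Book value $135,301.
Accumulated through year 4 = $251,078 − $135,301 = $115,777.

$115,777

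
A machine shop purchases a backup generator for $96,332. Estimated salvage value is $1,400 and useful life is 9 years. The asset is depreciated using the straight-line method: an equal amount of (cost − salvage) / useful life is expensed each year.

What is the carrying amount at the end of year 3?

Depreciable base = $96,332 − $1,400 = $94,932.
Annual expense = $94,932 / 9 = $10,548.
End of year 1: book value $85,784.
End of year 2: book value $75,236.
End of year 3: book value $64,688.

$64,688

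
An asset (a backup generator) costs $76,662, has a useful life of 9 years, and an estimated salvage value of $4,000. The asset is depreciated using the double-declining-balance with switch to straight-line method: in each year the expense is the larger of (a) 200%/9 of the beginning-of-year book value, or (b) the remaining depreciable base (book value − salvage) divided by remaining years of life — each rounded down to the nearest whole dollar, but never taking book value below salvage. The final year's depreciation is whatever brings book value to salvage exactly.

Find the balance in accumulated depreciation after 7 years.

Depreciable base = $76,662 − $4,000 = $72,662.
Year 1: DB = ⌊$76,662 × 200%/9⌋ = $17,036; SL = ⌊$72,662/9⌋ = $8,073 → take DB $17,036. Book value $59,626.
Year 2: DB = ⌊$59,626 × 200%/9⌋ = $13,250; SL = ⌊$55,626/8⌋ = $6,953 → take DB $13,250. Book value $46,376.
Year 3: DB = ⌊$46,376 × 200%/9⌋ = $10,305; SL = ⌊$42,376/7⌋ = $6,053 → take DB $10,305. Book value $36,071.
Year 4: DB = ⌊$36,071 × 200%/9⌋ = $8,015; SL = ⌊$32,071/6⌋ = $5,345 → take DB $8,015. Book value $28,056.
Year 5: DB = ⌊$28,056 × 200%/9⌋ = $6,234; SL = ⌊$24,056/5⌋ = $4,811 → take DB $6,234. Book value $21,822.
Year 6: DB = ⌊$21,822 × 200%/9⌋ = $4,849; SL = ⌊$17,822/4⌋ = $4,455 → take DB $4,849. Book value $16,973.
Year 7: DB = ⌊$16,973 × 200%/9⌋ = $3,771; SL = ⌊$12,973/3⌋ = $4,324 → take SL $4,324. Book value $12,649.
Accumulated through year 7 = $76,662 − $12,649 = $64,013.

$64,013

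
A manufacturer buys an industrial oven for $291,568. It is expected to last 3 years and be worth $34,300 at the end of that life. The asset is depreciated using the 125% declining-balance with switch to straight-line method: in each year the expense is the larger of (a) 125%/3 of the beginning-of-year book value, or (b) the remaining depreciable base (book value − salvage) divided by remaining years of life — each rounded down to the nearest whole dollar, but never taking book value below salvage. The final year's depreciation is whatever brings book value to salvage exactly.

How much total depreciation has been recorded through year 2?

Depreciable base = $291,568 − $34,300 = $257,268.
Year 1: DB = ⌊$291,568 × 125%/3⌋ = $121,486; SL = ⌊$257,268/3⌋ = $85,756 → take DB $121,486. Book value $170,082.
Year 2: DB = ⌊$170,082 × 125%/3⌋ = $70,867; SL = ⌊$135,782/2⌋ = $67,891 → take DB $70,867. Book value $99,215.
Accumulated through year 2 = $291,568 − $99,215 = $192,353.

$192,353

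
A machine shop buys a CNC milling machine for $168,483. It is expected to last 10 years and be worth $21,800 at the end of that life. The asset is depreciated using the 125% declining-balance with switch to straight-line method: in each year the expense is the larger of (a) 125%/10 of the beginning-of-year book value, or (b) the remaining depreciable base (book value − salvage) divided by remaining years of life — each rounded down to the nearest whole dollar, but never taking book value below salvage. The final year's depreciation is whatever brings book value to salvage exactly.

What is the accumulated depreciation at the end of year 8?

Depreciable base = $168,483 − $21,800 = $146,683.
Year 1: DB = ⌊$168,483 × 125%/10⌋ = $21,060; SL = ⌊$146,683/10⌋ = $14,668 → take DB $21,060. Book value $147,423.
Year 2: DB = ⌊$147,423 × 125%/10⌋ = $18,427; SL = ⌊$125,623/9⌋ = $13,958 → take DB $18,427. Book value $128,996.
Year 3: DB = ⌊$128,996 × 125%/10⌋ = $16,124; SL = ⌊$107,196/8⌋ = $13,399 → take DB $16,124. Book value $112,872.
Year 4: DB = ⌊$112,872 × 125%/10⌋ = $14,109; SL = ⌊$91,072/7⌋ = $13,010 → take DB $14,109. Book value $98,763.
Year 5: DB = ⌊$98,763 × 125%/10⌋ = $12,345; SL = ⌊$76,963/6⌋ = $12,827 → take SL $12,827. Book value $85,936.
Year 6: DB = ⌊$85,936 × 125%/10⌋ = $10,742; SL = ⌊$64,136/5⌋ = $12,827 → take SL $12,827. Book value $73,109.
Year 7: DB = ⌊$73,109 × 125%/10⌋ = $9,138; SL = ⌊$51,309/4⌋ = $12,827 → take SL $12,827. Book value $60,282.
Year 8: DB = ⌊$60,282 × 125%/10⌋ = $7,535; SL = ⌊$38,482/3⌋ = $12,827 → take SL $12,827. Book value $47,455.
Accumulated through year 8 = $168,483 − $47,455 = $121,028.

$121,028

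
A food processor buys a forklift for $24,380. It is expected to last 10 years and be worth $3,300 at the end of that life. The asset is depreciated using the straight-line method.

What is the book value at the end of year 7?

Depreciable base = $24,380 − $3,300 = $21,080.
Annual expense = $21,080 / 10 = $2,108.
End of year 1: book value $22,272.
End of year 2: book value $20,164.
End of year 3: book value $18,056.
End of year 4: book value $15,948.
End of year 5: book value $13,840.
End of year 6: book value $11,732.
End of year 7: book value $9,624.

$9,624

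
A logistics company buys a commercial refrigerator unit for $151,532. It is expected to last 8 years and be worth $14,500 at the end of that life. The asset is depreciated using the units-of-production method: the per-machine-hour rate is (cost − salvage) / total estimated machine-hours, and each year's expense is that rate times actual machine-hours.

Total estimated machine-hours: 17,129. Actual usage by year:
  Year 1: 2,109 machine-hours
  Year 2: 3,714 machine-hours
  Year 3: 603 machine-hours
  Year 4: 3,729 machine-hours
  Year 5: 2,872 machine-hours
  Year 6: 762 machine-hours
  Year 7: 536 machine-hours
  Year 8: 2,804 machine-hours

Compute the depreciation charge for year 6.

Depreciable base = $151,532 − $14,500 = $137,032.
Rate = $137,032 / 17,129 machine-hours = $8 per machine-hour.
Year 1: 2,109 × $8 = $16,872. Book value $134,660.
Year 2: 3,714 × $8 = $29,712. Book value $104,948.
Year 3: 603 × $8 = $4,824. Book value $100,124.
Year 4: 3,729 × $8 = $29,832. Book value $70,292.
Year 5: 2,872 × $8 = $22,976. Book value $47,316.
Year 6: 762 × $8 = $6,096. Book value $41,220.

$6,096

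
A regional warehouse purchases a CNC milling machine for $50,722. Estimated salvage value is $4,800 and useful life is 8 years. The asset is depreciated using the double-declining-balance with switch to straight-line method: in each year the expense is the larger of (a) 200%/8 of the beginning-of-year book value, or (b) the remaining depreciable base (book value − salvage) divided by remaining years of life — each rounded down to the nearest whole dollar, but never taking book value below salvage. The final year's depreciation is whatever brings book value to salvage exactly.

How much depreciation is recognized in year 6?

Depreciable base = $50,722 − $4,800 = $45,922.
Year 1: DB = ⌊$50,722 × 200%/8⌋ = $12,680; SL = ⌊$45,922/8⌋ = $5,740 → take DB $12,680. Book value $38,042.
Year 2: DB = ⌊$38,042 × 200%/8⌋ = $9,510; SL = ⌊$33,242/7⌋ = $4,748 → take DB $9,510. Book value $28,532.
Year 3: DB = ⌊$28,532 × 200%/8⌋ = $7,133; SL = ⌊$23,732/6⌋ = $3,955 → take DB $7,133. Book value $21,399.
Year 4: DB = ⌊$21,399 × 200%/8⌋ = $5,349; SL = ⌊$16,599/5⌋ = $3,319 → take DB $5,349. Book value $16,050.
Year 5: DB = ⌊$16,050 × 200%/8⌋ = $4,012; SL = ⌊$11,250/4⌋ = $2,812 → take DB $4,012. Book value $12,038.
Year 6: DB = ⌊$12,038 × 200%/8⌋ = $3,009; SL = ⌊$7,238/3⌋ = $2,412 → take DB $3,009. Book value $9,029.

$3,009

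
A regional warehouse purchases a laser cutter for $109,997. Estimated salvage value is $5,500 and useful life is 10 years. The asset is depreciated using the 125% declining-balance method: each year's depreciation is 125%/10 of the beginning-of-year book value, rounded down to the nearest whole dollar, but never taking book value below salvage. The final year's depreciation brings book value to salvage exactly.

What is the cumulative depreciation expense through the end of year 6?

Depreciable base = $109,997 − $5,500 = $104,497.
Year 1: ⌊$109,997 × 125%/10⌋ = $13,749. Book value $96,248.
Year 2: ⌊$96,248 × 125%/10⌋ = $12,031. Book value $84,217.
Year 3: ⌊$84,217 × 125%/10⌋ = $10,527. Book value $73,690.
Year 4: ⌊$73,690 × 125%/10⌋ = $9,211. Book value $64,479.
Year 5: ⌊$64,479 × 125%/10⌋ = $8,059. Book value $56,420.
Year 6: ⌊$56,420 × 125%/10⌋ = $7,052. Book value $49,368.
Accumulated through year 6 = $109,997 − $49,368 = $60,629.

$60,629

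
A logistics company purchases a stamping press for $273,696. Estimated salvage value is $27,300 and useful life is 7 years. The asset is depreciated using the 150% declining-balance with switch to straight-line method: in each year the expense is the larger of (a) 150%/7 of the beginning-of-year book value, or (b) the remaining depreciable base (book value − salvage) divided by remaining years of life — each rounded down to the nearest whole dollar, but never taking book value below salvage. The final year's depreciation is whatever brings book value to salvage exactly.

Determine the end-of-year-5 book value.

$78,641

Depreciable base = $273,696 − $27,300 = $246,396.
Year 1: DB = ⌊$273,696 × 150%/7⌋ = $58,649; SL = ⌊$246,396/7⌋ = $35,199 → take DB $58,649. Book value $215,047.
Year 2: DB = ⌊$215,047 × 150%/7⌋ = $46,081; SL = ⌊$187,747/6⌋ = $31,291 → take DB $46,081. Book value $168,966.
Year 3: DB = ⌊$168,966 × 150%/7⌋ = $36,207; SL = ⌊$141,666/5⌋ = $28,333 → take DB $36,207. Book value $132,759.
Year 4: DB = ⌊$132,759 × 150%/7⌋ = $28,448; SL = ⌊$105,459/4⌋ = $26,364 → take DB $28,448. Book value $104,311.
Year 5: DB = ⌊$104,311 × 150%/7⌋ = $22,352; SL = ⌊$77,011/3⌋ = $25,670 → take SL $25,670. Book value $78,641.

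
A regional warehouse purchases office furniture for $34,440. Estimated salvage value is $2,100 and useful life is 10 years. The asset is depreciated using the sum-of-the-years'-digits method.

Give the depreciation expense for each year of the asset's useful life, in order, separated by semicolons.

$5,880; $5,292; $4,704; $4,116; $3,528; $2,940; $2,352; $1,764; $1,176; $588

Depreciable base = $34,440 − $2,100 = $32,340.
Sum of the years' digits = 10+9+8+7+6+5+4+3+2+1 = 55.
Year 1: $32,340 × 10/55 = $5,880. Book value $28,560.
Year 2: $32,340 × 9/55 = $5,292. Book value $23,268.
Year 3: $32,340 × 8/55 = $4,704. Book value $18,564.
Year 4: $32,340 × 7/55 = $4,116. Book value $14,448.
Year 5: $32,340 × 6/55 = $3,528. Book value $10,920.
Year 6: $32,340 × 5/55 = $2,940. Book value $7,980.
Year 7: $32,340 × 4/55 = $2,352. Book value $5,628.
Year 8: $32,340 × 3/55 = $1,764. Book value $3,864.
Year 9: $32,340 × 2/55 = $1,176. Book value $2,688.
Year 10: $32,340 × 1/55 = $588. Book value $2,100.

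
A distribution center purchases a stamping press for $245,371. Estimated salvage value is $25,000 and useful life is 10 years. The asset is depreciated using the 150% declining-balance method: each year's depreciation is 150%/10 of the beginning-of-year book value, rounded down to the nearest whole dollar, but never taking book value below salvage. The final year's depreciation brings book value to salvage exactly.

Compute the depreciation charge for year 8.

Depreciable base = $245,371 − $25,000 = $220,371.
Year 1: ⌊$245,371 × 150%/10⌋ = $36,805. Book value $208,566.
Year 2: ⌊$208,566 × 150%/10⌋ = $31,284. Book value $177,282.
Year 3: ⌊$177,282 × 150%/10⌋ = $26,592. Book value $150,690.
Year 4: ⌊$150,690 × 150%/10⌋ = $22,603. Book value $128,087.
Year 5: ⌊$128,087 × 150%/10⌋ = $19,213. Book value $108,874.
Year 6: ⌊$108,874 × 150%/10⌋ = $16,331. Book value $92,543.
Year 7: ⌊$92,543 × 150%/10⌋ = $13,881. Book value $78,662.
Year 8: ⌊$78,662 × 150%/10⌋ = $11,799. Book value $66,863.

$11,799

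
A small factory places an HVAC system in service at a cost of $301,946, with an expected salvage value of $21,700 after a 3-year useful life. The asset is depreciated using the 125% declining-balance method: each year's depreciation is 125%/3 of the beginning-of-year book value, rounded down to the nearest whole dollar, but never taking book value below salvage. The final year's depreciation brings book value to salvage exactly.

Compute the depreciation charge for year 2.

Depreciable base = $301,946 − $21,700 = $280,246.
Year 1: ⌊$301,946 × 125%/3⌋ = $125,810. Book value $176,136.
Year 2: ⌊$176,136 × 125%/3⌋ = $73,390. Book value $102,746.

$73,390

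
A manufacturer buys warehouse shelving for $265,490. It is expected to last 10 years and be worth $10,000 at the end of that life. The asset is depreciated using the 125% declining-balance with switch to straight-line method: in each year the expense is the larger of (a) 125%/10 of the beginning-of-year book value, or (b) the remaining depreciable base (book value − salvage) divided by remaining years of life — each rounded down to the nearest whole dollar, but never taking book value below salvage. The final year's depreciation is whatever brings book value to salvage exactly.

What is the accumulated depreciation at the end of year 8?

Depreciable base = $265,490 − $10,000 = $255,490.
Year 1: DB = ⌊$265,490 × 125%/10⌋ = $33,186; SL = ⌊$255,490/10⌋ = $25,549 → take DB $33,186. Book value $232,304.
Year 2: DB = ⌊$232,304 × 125%/10⌋ = $29,038; SL = ⌊$222,304/9⌋ = $24,700 → take DB $29,038. Book value $203,266.
Year 3: DB = ⌊$203,266 × 125%/10⌋ = $25,408; SL = ⌊$193,266/8⌋ = $24,158 → take DB $25,408. Book value $177,858.
Year 4: DB = ⌊$177,858 × 125%/10⌋ = $22,232; SL = ⌊$167,858/7⌋ = $23,979 → take SL $23,979. Book value $153,879.
Year 5: DB = ⌊$153,879 × 125%/10⌋ = $19,234; SL = ⌊$143,879/6⌋ = $23,979 → take SL $23,979. Book value $129,900.
Year 6: DB = ⌊$129,900 × 125%/10⌋ = $16,237; SL = ⌊$119,900/5⌋ = $23,980 → take SL $23,980. Book value $105,920.
Year 7: DB = ⌊$105,920 × 125%/10⌋ = $13,240; SL = ⌊$95,920/4⌋ = $23,980 → take SL $23,980. Book value $81,940.
Year 8: DB = ⌊$81,940 × 125%/10⌋ = $10,242; SL = ⌊$71,940/3⌋ = $23,980 → take SL $23,980. Book value $57,960.
Accumulated through year 8 = $265,490 − $57,960 = $207,530.

$207,530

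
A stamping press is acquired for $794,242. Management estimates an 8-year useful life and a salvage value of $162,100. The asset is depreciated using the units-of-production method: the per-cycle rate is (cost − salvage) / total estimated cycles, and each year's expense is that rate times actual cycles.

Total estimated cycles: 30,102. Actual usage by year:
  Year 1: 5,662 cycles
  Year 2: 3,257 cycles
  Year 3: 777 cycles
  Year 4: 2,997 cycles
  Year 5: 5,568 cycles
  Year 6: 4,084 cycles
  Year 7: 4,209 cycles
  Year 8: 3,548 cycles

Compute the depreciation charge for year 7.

$88,389

Depreciable base = $794,242 − $162,100 = $632,142.
Rate = $632,142 / 30,102 cycles = $21 per cycle.
Year 1: 5,662 × $21 = $118,902. Book value $675,340.
Year 2: 3,257 × $21 = $68,397. Book value $606,943.
Year 3: 777 × $21 = $16,317. Book value $590,626.
Year 4: 2,997 × $21 = $62,937. Book value $527,689.
Year 5: 5,568 × $21 = $116,928. Book value $410,761.
Year 6: 4,084 × $21 = $85,764. Book value $324,997.
Year 7: 4,209 × $21 = $88,389. Book value $236,608.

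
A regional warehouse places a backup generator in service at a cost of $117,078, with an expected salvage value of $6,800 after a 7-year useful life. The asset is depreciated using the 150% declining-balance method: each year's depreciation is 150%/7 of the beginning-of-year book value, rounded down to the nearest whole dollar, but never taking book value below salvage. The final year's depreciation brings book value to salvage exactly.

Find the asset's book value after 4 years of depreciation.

Depreciable base = $117,078 − $6,800 = $110,278.
Year 1: ⌊$117,078 × 150%/7⌋ = $25,088. Book value $91,990.
Year 2: ⌊$91,990 × 150%/7⌋ = $19,712. Book value $72,278.
Year 3: ⌊$72,278 × 150%/7⌋ = $15,488. Book value $56,790.
Year 4: ⌊$56,790 × 150%/7⌋ = $12,169. Book value $44,621.

$44,621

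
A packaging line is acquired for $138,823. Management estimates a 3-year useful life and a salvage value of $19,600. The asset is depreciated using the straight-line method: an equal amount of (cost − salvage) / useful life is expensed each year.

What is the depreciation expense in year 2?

Depreciable base = $138,823 − $19,600 = $119,223.
Annual expense = $119,223 / 3 = $39,741.

$39,741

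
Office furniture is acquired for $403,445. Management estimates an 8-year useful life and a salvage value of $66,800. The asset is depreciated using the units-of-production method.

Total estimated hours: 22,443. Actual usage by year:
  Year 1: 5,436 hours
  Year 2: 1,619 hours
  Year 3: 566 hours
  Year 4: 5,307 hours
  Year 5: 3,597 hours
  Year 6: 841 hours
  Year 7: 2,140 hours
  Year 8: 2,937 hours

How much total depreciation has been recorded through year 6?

$260,490

Depreciable base = $403,445 − $66,800 = $336,645.
Rate = $336,645 / 22,443 hours = $15 per hour.
Year 1: 5,436 × $15 = $81,540. Book value $321,905.
Year 2: 1,619 × $15 = $24,285. Book value $297,620.
Year 3: 566 × $15 = $8,490. Book value $289,130.
Year 4: 5,307 × $15 = $79,605. Book value $209,525.
Year 5: 3,597 × $15 = $53,955. Book value $155,570.
Year 6: 841 × $15 = $12,615. Book value $142,955.
Accumulated through year 6 = $403,445 − $142,955 = $260,490.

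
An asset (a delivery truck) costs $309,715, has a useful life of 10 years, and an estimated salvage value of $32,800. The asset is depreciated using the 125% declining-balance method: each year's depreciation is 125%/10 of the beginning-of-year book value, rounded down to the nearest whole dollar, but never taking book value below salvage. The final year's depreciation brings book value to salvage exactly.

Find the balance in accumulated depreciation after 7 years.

Depreciable base = $309,715 − $32,800 = $276,915.
Year 1: ⌊$309,715 × 125%/10⌋ = $38,714. Book value $271,001.
Year 2: ⌊$271,001 × 125%/10⌋ = $33,875. Book value $237,126.
Year 3: ⌊$237,126 × 125%/10⌋ = $29,640. Book value $207,486.
Year 4: ⌊$207,486 × 125%/10⌋ = $25,935. Book value $181,551.
Year 5: ⌊$181,551 × 125%/10⌋ = $22,693. Book value $158,858.
Year 6: ⌊$158,858 × 125%/10⌋ = $19,857. Book value $139,001.
Year 7: ⌊$139,001 × 125%/10⌋ = $17,375. Book value $121,626.
Accumulated through year 7 = $309,715 − $121,626 = $188,089.

$188,089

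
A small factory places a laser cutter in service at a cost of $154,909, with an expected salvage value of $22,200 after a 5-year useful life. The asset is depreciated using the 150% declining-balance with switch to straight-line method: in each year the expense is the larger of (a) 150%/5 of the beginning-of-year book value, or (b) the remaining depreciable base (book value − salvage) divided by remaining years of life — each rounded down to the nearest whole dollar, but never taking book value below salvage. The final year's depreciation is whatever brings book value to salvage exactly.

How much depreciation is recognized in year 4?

$15,940

Depreciable base = $154,909 − $22,200 = $132,709.
Year 1: DB = ⌊$154,909 × 150%/5⌋ = $46,472; SL = ⌊$132,709/5⌋ = $26,541 → take DB $46,472. Book value $108,437.
Year 2: DB = ⌊$108,437 × 150%/5⌋ = $32,531; SL = ⌊$86,237/4⌋ = $21,559 → take DB $32,531. Book value $75,906.
Year 3: DB = ⌊$75,906 × 150%/5⌋ = $22,771; SL = ⌊$53,706/3⌋ = $17,902 → take DB $22,771. Book value $53,135.
Year 4: DB = ⌊$53,135 × 150%/5⌋ = $15,940; SL = ⌊$30,935/2⌋ = $15,467 → take DB $15,940. Book value $37,195.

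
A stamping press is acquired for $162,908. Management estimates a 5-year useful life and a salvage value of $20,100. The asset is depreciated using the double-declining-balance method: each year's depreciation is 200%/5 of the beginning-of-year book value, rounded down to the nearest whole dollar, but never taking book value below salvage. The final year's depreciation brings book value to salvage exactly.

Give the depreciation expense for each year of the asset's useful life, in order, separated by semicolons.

$65,163; $39,098; $23,458; $14,075; $1,014

Depreciable base = $162,908 − $20,100 = $142,808.
Year 1: ⌊$162,908 × 200%/5⌋ = $65,163. Book value $97,745.
Year 2: ⌊$97,745 × 200%/5⌋ = $39,098. Book value $58,647.
Year 3: ⌊$58,647 × 200%/5⌋ = $23,458. Book value $35,189.
Year 4: ⌊$35,189 × 200%/5⌋ = $14,075. Book value $21,114.
Year 5 (final): $21,114 − $20,100 = $1,014. Book value $20,100.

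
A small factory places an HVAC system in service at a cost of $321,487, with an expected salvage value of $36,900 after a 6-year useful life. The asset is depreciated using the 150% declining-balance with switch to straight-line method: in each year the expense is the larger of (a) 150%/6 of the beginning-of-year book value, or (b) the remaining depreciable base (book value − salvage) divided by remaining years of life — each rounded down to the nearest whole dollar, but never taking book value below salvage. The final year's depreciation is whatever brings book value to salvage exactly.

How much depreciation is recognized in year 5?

$32,410

Depreciable base = $321,487 − $36,900 = $284,587.
Year 1: DB = ⌊$321,487 × 150%/6⌋ = $80,371; SL = ⌊$284,587/6⌋ = $47,431 → take DB $80,371. Book value $241,116.
Year 2: DB = ⌊$241,116 × 150%/6⌋ = $60,279; SL = ⌊$204,216/5⌋ = $40,843 → take DB $60,279. Book value $180,837.
Year 3: DB = ⌊$180,837 × 150%/6⌋ = $45,209; SL = ⌊$143,937/4⌋ = $35,984 → take DB $45,209. Book value $135,628.
Year 4: DB = ⌊$135,628 × 150%/6⌋ = $33,907; SL = ⌊$98,728/3⌋ = $32,909 → take DB $33,907. Book value $101,721.
Year 5: DB = ⌊$101,721 × 150%/6⌋ = $25,430; SL = ⌊$64,821/2⌋ = $32,410 → take SL $32,410. Book value $69,311.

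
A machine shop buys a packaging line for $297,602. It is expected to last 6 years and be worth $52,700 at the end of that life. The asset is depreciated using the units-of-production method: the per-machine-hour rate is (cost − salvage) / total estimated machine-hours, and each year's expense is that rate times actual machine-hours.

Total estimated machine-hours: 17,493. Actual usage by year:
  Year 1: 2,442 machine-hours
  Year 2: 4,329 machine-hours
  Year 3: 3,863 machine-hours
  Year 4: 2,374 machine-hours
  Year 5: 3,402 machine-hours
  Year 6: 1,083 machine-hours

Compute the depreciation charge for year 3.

Depreciable base = $297,602 − $52,700 = $244,902.
Rate = $244,902 / 17,493 machine-hours = $14 per machine-hour.
Year 1: 2,442 × $14 = $34,188. Book value $263,414.
Year 2: 4,329 × $14 = $60,606. Book value $202,808.
Year 3: 3,863 × $14 = $54,082. Book value $148,726.

$54,082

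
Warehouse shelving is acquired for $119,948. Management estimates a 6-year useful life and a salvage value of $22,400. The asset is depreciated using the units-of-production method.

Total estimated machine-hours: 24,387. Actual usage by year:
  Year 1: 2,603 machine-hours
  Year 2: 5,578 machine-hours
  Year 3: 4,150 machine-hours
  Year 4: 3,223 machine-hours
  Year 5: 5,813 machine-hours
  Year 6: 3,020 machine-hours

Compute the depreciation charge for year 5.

$23,252

Depreciable base = $119,948 − $22,400 = $97,548.
Rate = $97,548 / 24,387 machine-hours = $4 per machine-hour.
Year 1: 2,603 × $4 = $10,412. Book value $109,536.
Year 2: 5,578 × $4 = $22,312. Book value $87,224.
Year 3: 4,150 × $4 = $16,600. Book value $70,624.
Year 4: 3,223 × $4 = $12,892. Book value $57,732.
Year 5: 5,813 × $4 = $23,252. Book value $34,480.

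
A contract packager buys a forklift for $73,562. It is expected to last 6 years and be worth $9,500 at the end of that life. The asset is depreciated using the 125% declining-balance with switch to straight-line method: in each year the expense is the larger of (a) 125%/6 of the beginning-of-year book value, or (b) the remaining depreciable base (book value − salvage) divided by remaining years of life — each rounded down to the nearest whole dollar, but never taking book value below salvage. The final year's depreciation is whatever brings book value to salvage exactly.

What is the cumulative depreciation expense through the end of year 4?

$46,062

Depreciable base = $73,562 − $9,500 = $64,062.
Year 1: DB = ⌊$73,562 × 125%/6⌋ = $15,325; SL = ⌊$64,062/6⌋ = $10,677 → take DB $15,325. Book value $58,237.
Year 2: DB = ⌊$58,237 × 125%/6⌋ = $12,132; SL = ⌊$48,737/5⌋ = $9,747 → take DB $12,132. Book value $46,105.
Year 3: DB = ⌊$46,105 × 125%/6⌋ = $9,605; SL = ⌊$36,605/4⌋ = $9,151 → take DB $9,605. Book value $36,500.
Year 4: DB = ⌊$36,500 × 125%/6⌋ = $7,604; SL = ⌊$27,000/3⌋ = $9,000 → take SL $9,000. Book value $27,500.
Accumulated through year 4 = $73,562 − $27,500 = $46,062.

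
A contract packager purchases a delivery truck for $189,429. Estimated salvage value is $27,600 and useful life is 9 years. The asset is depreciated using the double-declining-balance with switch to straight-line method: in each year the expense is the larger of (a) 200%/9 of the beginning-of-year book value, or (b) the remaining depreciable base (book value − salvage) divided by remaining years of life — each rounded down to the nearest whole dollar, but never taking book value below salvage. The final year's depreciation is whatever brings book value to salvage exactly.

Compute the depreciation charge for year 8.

Depreciable base = $189,429 − $27,600 = $161,829.
Year 1: DB = ⌊$189,429 × 200%/9⌋ = $42,095; SL = ⌊$161,829/9⌋ = $17,981 → take DB $42,095. Book value $147,334.
Year 2: DB = ⌊$147,334 × 200%/9⌋ = $32,740; SL = ⌊$119,734/8⌋ = $14,966 → take DB $32,740. Book value $114,594.
Year 3: DB = ⌊$114,594 × 200%/9⌋ = $25,465; SL = ⌊$86,994/7⌋ = $12,427 → take DB $25,465. Book value $89,129.
Year 4: DB = ⌊$89,129 × 200%/9⌋ = $19,806; SL = ⌊$61,529/6⌋ = $10,254 → take DB $19,806. Book value $69,323.
Year 5: DB = ⌊$69,323 × 200%/9⌋ = $15,405; SL = ⌊$41,723/5⌋ = $8,344 → take DB $15,405. Book value $53,918.
Year 6: DB = ⌊$53,918 × 200%/9⌋ = $11,981; SL = ⌊$26,318/4⌋ = $6,579 → take DB $11,981. Book value $41,937.
Year 7: DB = ⌊$41,937 × 200%/9⌋ = $9,319; SL = ⌊$14,337/3⌋ = $4,779 → take DB $9,319. Book value $32,618.
Year 8: DB = ⌊$32,618 × 200%/9⌋ = $7,248; SL = ⌊$5,018/2⌋ = $2,509 → take DB $7,248, capped at $5,018. Book value $27,600.

$5,018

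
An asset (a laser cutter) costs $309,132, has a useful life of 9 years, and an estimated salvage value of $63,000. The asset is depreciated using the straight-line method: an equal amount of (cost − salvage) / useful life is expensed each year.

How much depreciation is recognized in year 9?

$27,348

Depreciable base = $309,132 − $63,000 = $246,132.
Annual expense = $246,132 / 9 = $27,348.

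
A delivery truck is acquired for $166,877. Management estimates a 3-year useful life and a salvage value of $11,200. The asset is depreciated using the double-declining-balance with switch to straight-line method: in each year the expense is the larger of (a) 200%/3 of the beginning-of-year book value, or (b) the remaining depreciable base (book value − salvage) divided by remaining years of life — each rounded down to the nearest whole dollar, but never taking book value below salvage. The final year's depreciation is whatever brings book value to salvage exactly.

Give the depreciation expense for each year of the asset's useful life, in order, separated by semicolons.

Depreciable base = $166,877 − $11,200 = $155,677.
Year 1: DB = ⌊$166,877 × 200%/3⌋ = $111,251; SL = ⌊$155,677/3⌋ = $51,892 → take DB $111,251. Book value $55,626.
Year 2: DB = ⌊$55,626 × 200%/3⌋ = $37,084; SL = ⌊$44,426/2⌋ = $22,213 → take DB $37,084. Book value $18,542.
Year 3 (final): $18,542 − $11,200 = $7,342. Book value $11,200.

$111,251; $37,084; $7,342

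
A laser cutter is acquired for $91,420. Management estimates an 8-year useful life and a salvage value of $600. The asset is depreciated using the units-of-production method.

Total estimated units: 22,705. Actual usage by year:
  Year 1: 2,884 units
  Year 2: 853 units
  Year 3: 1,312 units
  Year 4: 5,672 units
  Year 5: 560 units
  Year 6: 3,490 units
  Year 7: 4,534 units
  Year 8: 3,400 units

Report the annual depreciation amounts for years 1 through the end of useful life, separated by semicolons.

$11,536; $3,412; $5,248; $22,688; $2,240; $13,960; $18,136; $13,600

Depreciable base = $91,420 − $600 = $90,820.
Rate = $90,820 / 22,705 units = $4 per unit.
Year 1: 2,884 × $4 = $11,536. Book value $79,884.
Year 2: 853 × $4 = $3,412. Book value $76,472.
Year 3: 1,312 × $4 = $5,248. Book value $71,224.
Year 4: 5,672 × $4 = $22,688. Book value $48,536.
Year 5: 560 × $4 = $2,240. Book value $46,296.
Year 6: 3,490 × $4 = $13,960. Book value $32,336.
Year 7: 4,534 × $4 = $18,136. Book value $14,200.
Year 8: 3,400 × $4 = $13,600. Book value $600.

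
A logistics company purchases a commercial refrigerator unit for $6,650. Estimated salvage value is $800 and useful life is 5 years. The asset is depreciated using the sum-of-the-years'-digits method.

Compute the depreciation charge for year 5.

$390

Depreciable base = $6,650 − $800 = $5,850.
Sum of the years' digits = 5+4+3+2+1 = 15.
Year 1: $5,850 × 5/15 = $1,950. Book value $4,700.
Year 2: $5,850 × 4/15 = $1,560. Book value $3,140.
Year 3: $5,850 × 3/15 = $1,170. Book value $1,970.
Year 4: $5,850 × 2/15 = $780. Book value $1,190.
Year 5: $5,850 × 1/15 = $390. Book value $800.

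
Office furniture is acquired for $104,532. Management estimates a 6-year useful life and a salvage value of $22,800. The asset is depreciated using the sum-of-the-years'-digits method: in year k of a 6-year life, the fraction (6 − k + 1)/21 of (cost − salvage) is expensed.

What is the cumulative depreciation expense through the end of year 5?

$77,840

Depreciable base = $104,532 − $22,800 = $81,732.
Sum of the years' digits = 6+5+4+3+2+1 = 21.
Year 1: $81,732 × 6/21 = $23,352. Book value $81,180.
Year 2: $81,732 × 5/21 = $19,460. Book value $61,720.
Year 3: $81,732 × 4/21 = $15,568. Book value $46,152.
Year 4: $81,732 × 3/21 = $11,676. Book value $34,476.
Year 5: $81,732 × 2/21 = $7,784. Book value $26,692.
Accumulated through year 5 = $104,532 − $26,692 = $77,840.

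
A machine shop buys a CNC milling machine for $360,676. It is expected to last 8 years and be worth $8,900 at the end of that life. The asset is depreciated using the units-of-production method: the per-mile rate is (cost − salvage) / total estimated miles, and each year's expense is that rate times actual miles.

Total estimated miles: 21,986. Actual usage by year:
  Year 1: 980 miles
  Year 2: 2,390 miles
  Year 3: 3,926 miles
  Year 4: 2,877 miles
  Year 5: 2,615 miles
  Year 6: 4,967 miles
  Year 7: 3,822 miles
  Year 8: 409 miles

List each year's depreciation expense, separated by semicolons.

Depreciable base = $360,676 − $8,900 = $351,776.
Rate = $351,776 / 21,986 miles = $16 per mile.
Year 1: 980 × $16 = $15,680. Book value $344,996.
Year 2: 2,390 × $16 = $38,240. Book value $306,756.
Year 3: 3,926 × $16 = $62,816. Book value $243,940.
Year 4: 2,877 × $16 = $46,032. Book value $197,908.
Year 5: 2,615 × $16 = $41,840. Book value $156,068.
Year 6: 4,967 × $16 = $79,472. Book value $76,596.
Year 7: 3,822 × $16 = $61,152. Book value $15,444.
Year 8: 409 × $16 = $6,544. Book value $8,900.

$15,680; $38,240; $62,816; $46,032; $41,840; $79,472; $61,152; $6,544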